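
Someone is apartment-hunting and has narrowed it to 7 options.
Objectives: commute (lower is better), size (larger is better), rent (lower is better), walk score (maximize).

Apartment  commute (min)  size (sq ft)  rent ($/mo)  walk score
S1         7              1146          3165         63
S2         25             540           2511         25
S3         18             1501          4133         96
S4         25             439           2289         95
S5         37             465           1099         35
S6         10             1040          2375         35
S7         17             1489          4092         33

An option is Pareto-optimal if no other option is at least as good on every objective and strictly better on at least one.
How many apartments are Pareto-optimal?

6

S1: not dominated (best commute).
S2: dominated by S6 (commute 10≤25, size 1040≥540, rent 2375≤2511, walk score 35≥25).
S3: not dominated (best size).
S4: not dominated.
S5: not dominated (best rent).
S6: not dominated.
S7: not dominated.
Pareto-optimal: S1, S3, S4, S5, S6, S7 → 6.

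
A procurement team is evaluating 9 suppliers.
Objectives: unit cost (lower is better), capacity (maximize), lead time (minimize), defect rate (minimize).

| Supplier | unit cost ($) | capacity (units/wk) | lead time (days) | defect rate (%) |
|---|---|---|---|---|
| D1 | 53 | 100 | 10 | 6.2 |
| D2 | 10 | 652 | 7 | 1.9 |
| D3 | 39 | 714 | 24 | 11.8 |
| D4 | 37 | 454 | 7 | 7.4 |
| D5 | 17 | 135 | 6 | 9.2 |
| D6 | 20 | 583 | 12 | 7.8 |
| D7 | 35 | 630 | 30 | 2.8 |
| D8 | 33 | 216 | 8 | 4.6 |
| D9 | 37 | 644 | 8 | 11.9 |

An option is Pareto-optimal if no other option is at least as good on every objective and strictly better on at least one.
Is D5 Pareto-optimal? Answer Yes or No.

D1: worse on unit cost (53 vs 17).
D2: worse on lead time (7 vs 6).
D3: worse on unit cost (39 vs 17).
D4: worse on unit cost (37 vs 17).
D6: worse on unit cost (20 vs 17).
D7: worse on unit cost (35 vs 17).
D8: worse on unit cost (33 vs 17).
D9: worse on unit cost (37 vs 17).
No option is at least as good as D5 on every objective and strictly better on one.

Yes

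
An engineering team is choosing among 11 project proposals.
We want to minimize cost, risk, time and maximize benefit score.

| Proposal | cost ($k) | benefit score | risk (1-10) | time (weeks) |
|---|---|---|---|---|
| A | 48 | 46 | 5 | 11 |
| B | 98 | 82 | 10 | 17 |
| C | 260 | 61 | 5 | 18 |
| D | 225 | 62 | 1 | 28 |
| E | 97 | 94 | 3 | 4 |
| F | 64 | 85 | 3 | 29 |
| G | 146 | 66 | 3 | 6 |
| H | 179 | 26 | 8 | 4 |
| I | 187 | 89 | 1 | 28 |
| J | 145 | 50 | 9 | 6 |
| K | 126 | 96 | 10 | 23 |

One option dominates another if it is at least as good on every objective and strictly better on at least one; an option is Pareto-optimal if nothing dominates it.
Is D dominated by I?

I vs D: cost 187≤225, benefit score 89≥62, risk 1≤1, time 28≤28 — I is at least as good on every objective with at least one strict improvement.

Yes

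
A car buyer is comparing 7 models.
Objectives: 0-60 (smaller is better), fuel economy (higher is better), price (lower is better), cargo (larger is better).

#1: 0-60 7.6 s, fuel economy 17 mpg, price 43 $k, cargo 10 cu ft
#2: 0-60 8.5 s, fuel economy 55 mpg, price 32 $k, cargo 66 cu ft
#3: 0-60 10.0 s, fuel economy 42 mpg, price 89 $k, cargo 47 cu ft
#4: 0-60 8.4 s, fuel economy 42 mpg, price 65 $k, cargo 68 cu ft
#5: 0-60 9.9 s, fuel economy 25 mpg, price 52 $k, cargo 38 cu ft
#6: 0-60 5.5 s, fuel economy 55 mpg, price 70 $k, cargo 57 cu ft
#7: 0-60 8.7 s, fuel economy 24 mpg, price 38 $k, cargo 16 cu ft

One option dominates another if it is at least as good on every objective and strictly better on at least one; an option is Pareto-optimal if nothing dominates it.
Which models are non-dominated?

#1: not dominated.
#2: not dominated (best price).
#3: dominated by #2 (0-60 8.5≤10.0, fuel economy 55≥42, price 32≤89, cargo 66≥47).
#4: not dominated (best cargo).
#5: dominated by #2 (0-60 8.5≤9.9, fuel economy 55≥25, price 32≤52, cargo 66≥38).
#6: not dominated (best 0-60).
#7: dominated by #2 (0-60 8.5≤8.7, fuel economy 55≥24, price 32≤38, cargo 66≥16).

#1, #2, #4, #6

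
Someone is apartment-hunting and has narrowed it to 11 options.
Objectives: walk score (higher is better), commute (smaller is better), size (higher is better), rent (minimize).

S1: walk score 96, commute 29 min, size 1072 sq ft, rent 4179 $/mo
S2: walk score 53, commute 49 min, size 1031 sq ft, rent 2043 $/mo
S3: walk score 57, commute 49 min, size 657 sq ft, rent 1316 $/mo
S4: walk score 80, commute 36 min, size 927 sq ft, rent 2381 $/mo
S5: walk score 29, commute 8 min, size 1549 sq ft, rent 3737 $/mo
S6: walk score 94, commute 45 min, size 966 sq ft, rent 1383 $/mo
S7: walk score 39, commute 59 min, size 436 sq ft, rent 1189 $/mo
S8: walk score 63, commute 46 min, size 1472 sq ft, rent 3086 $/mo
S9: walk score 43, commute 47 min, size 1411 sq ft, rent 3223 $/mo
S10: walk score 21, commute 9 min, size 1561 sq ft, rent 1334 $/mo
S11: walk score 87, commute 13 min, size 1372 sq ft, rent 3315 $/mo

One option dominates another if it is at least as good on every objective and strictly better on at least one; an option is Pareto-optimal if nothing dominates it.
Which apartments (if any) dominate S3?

none

S1: worse on rent (4179 vs 1316).
S2: worse on walk score (53 vs 57).
S4: worse on rent (2381 vs 1316).
S5: worse on walk score (29 vs 57).
S6: worse on rent (1383 vs 1316).
S7: worse on walk score (39 vs 57).
S8: worse on rent (3086 vs 1316).
S9: worse on walk score (43 vs 57).
S10: worse on walk score (21 vs 57).
S11: worse on rent (3315 vs 1316).
No option dominates S3.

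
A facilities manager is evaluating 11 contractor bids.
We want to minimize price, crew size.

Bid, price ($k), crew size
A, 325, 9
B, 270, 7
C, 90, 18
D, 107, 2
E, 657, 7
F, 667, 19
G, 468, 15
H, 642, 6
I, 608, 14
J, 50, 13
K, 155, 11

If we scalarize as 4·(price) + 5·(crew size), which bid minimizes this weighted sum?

J

A: 4·325 + 5·9 = 1345
B: 4·270 + 5·7 = 1115
C: 4·90 + 5·18 = 450
D: 4·107 + 5·2 = 438
E: 4·657 + 5·7 = 2663
F: 4·667 + 5·19 = 2763
G: 4·468 + 5·15 = 1947
H: 4·642 + 5·6 = 2598
I: 4·608 + 5·14 = 2502
J: 4·50 + 5·13 = 265
K: 4·155 + 5·11 = 675
Lowest: J at 265.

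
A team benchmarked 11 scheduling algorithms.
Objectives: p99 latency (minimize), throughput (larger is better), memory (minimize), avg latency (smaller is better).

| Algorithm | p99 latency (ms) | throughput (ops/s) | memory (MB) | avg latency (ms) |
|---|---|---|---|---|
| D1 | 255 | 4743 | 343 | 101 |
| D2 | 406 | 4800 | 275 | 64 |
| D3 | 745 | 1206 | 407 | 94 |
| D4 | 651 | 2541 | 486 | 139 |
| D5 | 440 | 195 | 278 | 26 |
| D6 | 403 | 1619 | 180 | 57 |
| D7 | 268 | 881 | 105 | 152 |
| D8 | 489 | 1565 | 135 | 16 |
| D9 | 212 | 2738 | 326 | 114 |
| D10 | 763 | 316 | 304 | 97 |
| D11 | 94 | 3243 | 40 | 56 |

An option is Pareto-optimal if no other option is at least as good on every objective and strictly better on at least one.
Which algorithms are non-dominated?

D1, D2, D5, D8, D11

D1: not dominated.
D2: not dominated (best throughput).
D3: dominated by D2 (p99 latency 406≤745, throughput 4800≥1206, memory 275≤407, avg latency 64≤94).
D4: dominated by D1 (p99 latency 255≤651, throughput 4743≥2541, memory 343≤486, avg latency 101≤139).
D5: not dominated.
D6: dominated by D11 (p99 latency 94≤403, throughput 3243≥1619, memory 40≤180, avg latency 56≤57).
D7: dominated by D11 (p99 latency 94≤268, throughput 3243≥881, memory 40≤105, avg latency 56≤152).
D8: not dominated (best avg latency).
D9: dominated by D11 (p99 latency 94≤212, throughput 3243≥2738, memory 40≤326, avg latency 56≤114).
D10: dominated by D2 (p99 latency 406≤763, throughput 4800≥316, memory 275≤304, avg latency 64≤97).
D11: not dominated (best p99 latency).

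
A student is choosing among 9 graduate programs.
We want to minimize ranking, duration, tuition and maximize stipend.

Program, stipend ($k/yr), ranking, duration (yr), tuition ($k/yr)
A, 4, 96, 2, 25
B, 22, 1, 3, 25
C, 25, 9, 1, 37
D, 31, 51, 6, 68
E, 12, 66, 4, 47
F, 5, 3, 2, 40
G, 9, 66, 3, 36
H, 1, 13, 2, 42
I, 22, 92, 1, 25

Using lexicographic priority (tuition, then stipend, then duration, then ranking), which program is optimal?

First minimize tuition: best is 25, kept {A, B, I}.
Then maximize stipend: best is 22, kept {B, I}.
Then minimize duration: best is 1, kept {I}.

I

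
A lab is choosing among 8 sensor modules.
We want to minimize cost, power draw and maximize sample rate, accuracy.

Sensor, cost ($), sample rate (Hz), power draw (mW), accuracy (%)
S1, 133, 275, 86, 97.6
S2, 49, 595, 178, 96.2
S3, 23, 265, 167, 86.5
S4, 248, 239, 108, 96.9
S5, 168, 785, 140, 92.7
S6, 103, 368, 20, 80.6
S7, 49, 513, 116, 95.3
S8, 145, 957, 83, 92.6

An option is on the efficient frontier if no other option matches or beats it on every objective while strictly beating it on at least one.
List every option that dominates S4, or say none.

S1

S1: cost 133≤248, sample rate 275≥239, power draw 86≤108, accuracy 97.6≥96.9 — dominates S4.
Others (S2, S3, S5, S6, S7, S8) are each worse than S4 on at least one objective.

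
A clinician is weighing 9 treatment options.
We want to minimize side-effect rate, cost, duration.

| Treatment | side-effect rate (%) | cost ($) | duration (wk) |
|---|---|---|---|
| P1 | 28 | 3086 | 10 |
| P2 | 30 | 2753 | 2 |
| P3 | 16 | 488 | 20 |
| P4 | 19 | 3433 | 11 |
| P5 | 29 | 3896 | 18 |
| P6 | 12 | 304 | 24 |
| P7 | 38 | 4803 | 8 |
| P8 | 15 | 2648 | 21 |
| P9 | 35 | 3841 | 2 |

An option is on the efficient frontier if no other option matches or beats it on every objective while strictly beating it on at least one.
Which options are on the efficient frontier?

P1: not dominated.
P2: not dominated.
P3: not dominated.
P4: not dominated.
P5: dominated by P1 (side-effect rate 28≤29, cost 3086≤3896, duration 10≤18).
P6: not dominated (best side-effect rate).
P7: dominated by P2 (side-effect rate 30≤38, cost 2753≤4803, duration 2≤8).
P8: not dominated.
P9: dominated by P2 (side-effect rate 30≤35, cost 2753≤3841, duration 2≤2).

P1, P2, P3, P4, P6, P8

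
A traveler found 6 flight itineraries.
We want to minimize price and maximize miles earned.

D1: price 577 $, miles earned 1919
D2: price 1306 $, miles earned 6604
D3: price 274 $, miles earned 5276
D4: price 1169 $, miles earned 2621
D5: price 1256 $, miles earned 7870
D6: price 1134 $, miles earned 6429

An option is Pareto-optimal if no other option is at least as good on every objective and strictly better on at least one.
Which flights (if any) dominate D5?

none

D1: worse on miles earned (1919 vs 7870).
D2: worse on price (1306 vs 1256).
D3: worse on miles earned (5276 vs 7870).
D4: worse on miles earned (2621 vs 7870).
D6: worse on miles earned (6429 vs 7870).
No option dominates D5.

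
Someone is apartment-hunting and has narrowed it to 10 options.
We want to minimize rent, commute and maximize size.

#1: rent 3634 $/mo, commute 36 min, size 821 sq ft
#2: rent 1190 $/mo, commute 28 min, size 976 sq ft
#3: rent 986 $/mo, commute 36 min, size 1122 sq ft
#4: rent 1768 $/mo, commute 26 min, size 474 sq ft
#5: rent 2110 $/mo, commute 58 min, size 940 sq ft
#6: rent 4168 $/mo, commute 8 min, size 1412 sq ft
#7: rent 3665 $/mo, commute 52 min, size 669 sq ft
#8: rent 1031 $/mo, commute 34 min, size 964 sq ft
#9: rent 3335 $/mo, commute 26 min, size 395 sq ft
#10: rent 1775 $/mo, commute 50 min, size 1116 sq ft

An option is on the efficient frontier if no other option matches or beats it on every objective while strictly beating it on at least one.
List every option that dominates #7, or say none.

#1, #2, #3, #8, #10

#1: rent 3634≤3665, commute 36≤52, size 821≥669 — dominates #7.
#2: rent 1190≤3665, commute 28≤52, size 976≥669 — dominates #7.
#3: rent 986≤3665, commute 36≤52, size 1122≥669 — dominates #7.
#8: rent 1031≤3665, commute 34≤52, size 964≥669 — dominates #7.
#10: rent 1775≤3665, commute 50≤52, size 1116≥669 — dominates #7.
Others (#4, #5, #6, #9) are each worse than #7 on at least one objective.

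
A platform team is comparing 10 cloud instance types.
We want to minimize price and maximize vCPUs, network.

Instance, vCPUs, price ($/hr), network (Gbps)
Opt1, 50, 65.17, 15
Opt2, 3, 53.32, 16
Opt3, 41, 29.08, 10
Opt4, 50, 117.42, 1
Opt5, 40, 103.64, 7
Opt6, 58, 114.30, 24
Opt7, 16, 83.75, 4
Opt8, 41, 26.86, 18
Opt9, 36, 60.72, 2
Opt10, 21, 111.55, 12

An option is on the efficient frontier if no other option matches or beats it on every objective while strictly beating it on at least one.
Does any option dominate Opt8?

No

Opt1: worse on price (65.17 vs 26.86).
Opt2: worse on vCPUs (3 vs 41).
Opt3: worse on price (29.08 vs 26.86).
Opt4: worse on price (117.42 vs 26.86).
Opt5: worse on vCPUs (40 vs 41).
Opt6: worse on price (114.30 vs 26.86).
Opt7: worse on vCPUs (16 vs 41).
Opt9: worse on vCPUs (36 vs 41).
Opt10: worse on vCPUs (21 vs 41).
No option is at least as good as Opt8 on every objective and strictly better on one.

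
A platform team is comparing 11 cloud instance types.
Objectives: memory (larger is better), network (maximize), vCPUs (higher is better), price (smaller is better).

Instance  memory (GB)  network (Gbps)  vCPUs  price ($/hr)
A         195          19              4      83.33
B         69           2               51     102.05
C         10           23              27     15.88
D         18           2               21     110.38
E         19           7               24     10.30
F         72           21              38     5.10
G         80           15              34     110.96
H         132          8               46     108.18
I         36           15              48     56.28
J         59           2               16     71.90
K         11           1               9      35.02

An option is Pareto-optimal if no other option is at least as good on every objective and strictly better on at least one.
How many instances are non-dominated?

7

A: not dominated (best memory).
B: not dominated (best vCPUs).
C: not dominated (best network).
D: dominated by B (memory 69≥18, network 2≥2, vCPUs 51≥21, price 102.05≤110.38).
E: dominated by F (memory 72≥19, network 21≥7, vCPUs 38≥24, price 5.10≤10.30).
F: not dominated (best price).
G: not dominated.
H: not dominated.
I: not dominated.
J: dominated by F (memory 72≥59, network 21≥2, vCPUs 38≥16, price 5.10≤71.90).
K: dominated by E (memory 19≥11, network 7≥1, vCPUs 24≥9, price 10.30≤35.02).
Pareto-optimal: A, B, C, F, G, H, I → 7.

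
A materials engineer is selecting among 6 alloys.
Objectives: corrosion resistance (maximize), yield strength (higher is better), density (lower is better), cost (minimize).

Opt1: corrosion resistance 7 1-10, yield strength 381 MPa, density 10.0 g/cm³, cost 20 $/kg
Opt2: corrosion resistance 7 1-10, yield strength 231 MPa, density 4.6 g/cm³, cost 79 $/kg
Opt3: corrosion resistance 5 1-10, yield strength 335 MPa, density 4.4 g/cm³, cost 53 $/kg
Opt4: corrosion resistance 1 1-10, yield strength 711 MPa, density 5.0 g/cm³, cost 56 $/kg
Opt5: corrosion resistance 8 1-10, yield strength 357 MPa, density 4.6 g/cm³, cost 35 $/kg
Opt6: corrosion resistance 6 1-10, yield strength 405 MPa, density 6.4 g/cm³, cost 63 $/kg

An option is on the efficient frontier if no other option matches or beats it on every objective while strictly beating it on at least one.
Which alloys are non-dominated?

Opt1, Opt3, Opt4, Opt5, Opt6

Opt1: not dominated (best cost).
Opt2: dominated by Opt5 (corrosion resistance 8≥7, yield strength 357≥231, density 4.6≤4.6, cost 35≤79).
Opt3: not dominated (best density).
Opt4: not dominated (best yield strength).
Opt5: not dominated (best corrosion resistance).
Opt6: not dominated.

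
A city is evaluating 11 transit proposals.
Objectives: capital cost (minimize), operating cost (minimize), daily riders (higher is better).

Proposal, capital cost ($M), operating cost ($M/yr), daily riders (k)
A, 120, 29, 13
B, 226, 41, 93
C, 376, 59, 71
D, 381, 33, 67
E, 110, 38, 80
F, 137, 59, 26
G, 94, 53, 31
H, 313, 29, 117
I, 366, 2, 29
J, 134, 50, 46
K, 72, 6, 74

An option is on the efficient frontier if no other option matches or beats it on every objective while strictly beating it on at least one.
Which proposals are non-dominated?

B, E, H, I, K

A: dominated by K (capital cost 72≤120, operating cost 6≤29, daily riders 74≥13).
B: not dominated.
C: dominated by B (capital cost 226≤376, operating cost 41≤59, daily riders 93≥71).
D: dominated by H (capital cost 313≤381, operating cost 29≤33, daily riders 117≥67).
E: not dominated.
F: dominated by E (capital cost 110≤137, operating cost 38≤59, daily riders 80≥26).
G: dominated by K (capital cost 72≤94, operating cost 6≤53, daily riders 74≥31).
H: not dominated (best daily riders).
I: not dominated (best operating cost).
J: dominated by E (capital cost 110≤134, operating cost 38≤50, daily riders 80≥46).
K: not dominated (best capital cost).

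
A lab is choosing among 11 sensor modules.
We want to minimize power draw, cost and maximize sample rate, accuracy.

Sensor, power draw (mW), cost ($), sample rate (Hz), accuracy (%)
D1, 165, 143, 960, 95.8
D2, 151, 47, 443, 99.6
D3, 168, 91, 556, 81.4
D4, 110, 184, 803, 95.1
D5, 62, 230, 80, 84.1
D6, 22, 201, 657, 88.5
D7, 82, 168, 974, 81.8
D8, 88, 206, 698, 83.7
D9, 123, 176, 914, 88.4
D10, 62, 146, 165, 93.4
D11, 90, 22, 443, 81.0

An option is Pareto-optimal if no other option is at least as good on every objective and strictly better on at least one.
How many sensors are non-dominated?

10

D1: not dominated.
D2: not dominated (best accuracy).
D3: not dominated.
D4: not dominated.
D5: dominated by D6 (power draw 22≤62, cost 201≤230, sample rate 657≥80, accuracy 88.5≥84.1).
D6: not dominated (best power draw).
D7: not dominated (best sample rate).
D8: not dominated.
D9: not dominated.
D10: not dominated.
D11: not dominated (best cost).
Pareto-optimal: D1, D2, D3, D4, D6, D7, D8, D9, D10, D11 → 10.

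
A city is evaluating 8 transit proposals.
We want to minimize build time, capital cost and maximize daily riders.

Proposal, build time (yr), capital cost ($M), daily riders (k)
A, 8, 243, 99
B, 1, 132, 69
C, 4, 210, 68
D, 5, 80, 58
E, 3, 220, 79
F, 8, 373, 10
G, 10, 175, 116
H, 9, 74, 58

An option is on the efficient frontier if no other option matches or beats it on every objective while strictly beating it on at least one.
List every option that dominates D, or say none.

none

A: worse on build time (8 vs 5).
B: worse on capital cost (132 vs 80).
C: worse on capital cost (210 vs 80).
E: worse on capital cost (220 vs 80).
F: worse on build time (8 vs 5).
G: worse on build time (10 vs 5).
H: worse on build time (9 vs 5).
No option dominates D.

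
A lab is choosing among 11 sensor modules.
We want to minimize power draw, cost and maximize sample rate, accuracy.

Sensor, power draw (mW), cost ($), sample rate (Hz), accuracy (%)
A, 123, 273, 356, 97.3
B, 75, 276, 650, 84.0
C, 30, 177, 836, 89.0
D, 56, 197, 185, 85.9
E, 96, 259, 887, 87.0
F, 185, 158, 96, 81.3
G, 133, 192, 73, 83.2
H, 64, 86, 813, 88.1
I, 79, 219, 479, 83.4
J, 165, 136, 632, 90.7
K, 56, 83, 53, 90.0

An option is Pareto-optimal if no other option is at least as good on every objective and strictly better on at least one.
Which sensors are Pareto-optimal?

A: not dominated (best accuracy).
B: dominated by C (power draw 30≤75, cost 177≤276, sample rate 836≥650, accuracy 89.0≥84.0).
C: not dominated (best power draw).
D: dominated by C (power draw 30≤56, cost 177≤197, sample rate 836≥185, accuracy 89.0≥85.9).
E: not dominated (best sample rate).
F: dominated by H (power draw 64≤185, cost 86≤158, sample rate 813≥96, accuracy 88.1≥81.3).
G: dominated by C (power draw 30≤133, cost 177≤192, sample rate 836≥73, accuracy 89.0≥83.2).
H: not dominated.
I: dominated by C (power draw 30≤79, cost 177≤219, sample rate 836≥479, accuracy 89.0≥83.4).
J: not dominated.
K: not dominated (best cost).

A, C, E, H, J, K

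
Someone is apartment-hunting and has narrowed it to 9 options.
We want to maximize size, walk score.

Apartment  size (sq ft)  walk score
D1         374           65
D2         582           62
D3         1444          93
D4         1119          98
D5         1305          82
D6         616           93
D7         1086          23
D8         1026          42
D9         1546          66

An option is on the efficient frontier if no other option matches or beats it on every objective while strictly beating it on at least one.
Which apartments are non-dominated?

D3, D4, D9

D1: dominated by D3 (size 1444≥374, walk score 93≥65).
D2: dominated by D3 (size 1444≥582, walk score 93≥62).
D3: not dominated.
D4: not dominated (best walk score).
D5: dominated by D3 (size 1444≥1305, walk score 93≥82).
D6: dominated by D3 (size 1444≥616, walk score 93≥93).
D7: dominated by D3 (size 1444≥1086, walk score 93≥23).
D8: dominated by D3 (size 1444≥1026, walk score 93≥42).
D9: not dominated (best size).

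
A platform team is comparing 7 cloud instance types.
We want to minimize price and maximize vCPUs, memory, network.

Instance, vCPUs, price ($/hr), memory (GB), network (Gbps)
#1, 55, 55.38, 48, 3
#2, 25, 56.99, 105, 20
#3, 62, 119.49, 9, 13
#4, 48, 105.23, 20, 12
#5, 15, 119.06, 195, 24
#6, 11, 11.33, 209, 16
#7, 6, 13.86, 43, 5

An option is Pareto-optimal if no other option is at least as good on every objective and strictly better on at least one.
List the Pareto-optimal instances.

#1: not dominated.
#2: not dominated.
#3: not dominated (best vCPUs).
#4: not dominated.
#5: not dominated (best network).
#6: not dominated (best price).
#7: dominated by #6 (vCPUs 11≥6, price 11.33≤13.86, memory 209≥43, network 16≥5).

#1, #2, #3, #4, #5, #6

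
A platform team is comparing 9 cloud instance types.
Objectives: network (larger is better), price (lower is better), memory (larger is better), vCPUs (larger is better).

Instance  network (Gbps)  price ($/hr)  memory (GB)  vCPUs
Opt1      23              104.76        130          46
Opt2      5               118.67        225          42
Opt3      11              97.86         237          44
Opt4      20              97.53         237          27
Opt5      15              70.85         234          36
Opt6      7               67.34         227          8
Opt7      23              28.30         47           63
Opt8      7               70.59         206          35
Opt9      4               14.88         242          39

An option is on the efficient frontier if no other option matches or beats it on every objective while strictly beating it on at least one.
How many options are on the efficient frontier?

Opt1: not dominated.
Opt2: dominated by Opt3 (network 11≥5, price 97.86≤118.67, memory 237≥225, vCPUs 44≥42).
Opt3: not dominated.
Opt4: not dominated.
Opt5: not dominated.
Opt6: not dominated.
Opt7: not dominated (best vCPUs).
Opt8: not dominated.
Opt9: not dominated (best price).
Pareto-optimal: Opt1, Opt3, Opt4, Opt5, Opt6, Opt7, Opt8, Opt9 → 8.

8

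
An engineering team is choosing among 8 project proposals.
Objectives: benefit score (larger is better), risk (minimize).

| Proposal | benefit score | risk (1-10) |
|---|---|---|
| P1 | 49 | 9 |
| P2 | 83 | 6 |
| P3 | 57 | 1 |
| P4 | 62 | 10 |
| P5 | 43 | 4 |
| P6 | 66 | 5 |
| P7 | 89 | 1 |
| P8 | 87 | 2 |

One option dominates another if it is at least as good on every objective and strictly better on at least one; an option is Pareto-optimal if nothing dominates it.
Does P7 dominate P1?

Yes

P7 vs P1: benefit score 89≥49, risk 1≤9 — P7 is at least as good on every objective with at least one strict improvement.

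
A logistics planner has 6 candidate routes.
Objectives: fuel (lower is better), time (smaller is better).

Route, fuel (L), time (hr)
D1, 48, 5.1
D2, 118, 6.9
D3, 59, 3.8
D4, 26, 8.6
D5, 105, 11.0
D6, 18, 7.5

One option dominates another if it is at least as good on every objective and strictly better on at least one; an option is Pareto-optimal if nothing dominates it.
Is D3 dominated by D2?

D2 vs D3: D2 is worse on fuel (118 vs 59), so it does not dominate D3.

No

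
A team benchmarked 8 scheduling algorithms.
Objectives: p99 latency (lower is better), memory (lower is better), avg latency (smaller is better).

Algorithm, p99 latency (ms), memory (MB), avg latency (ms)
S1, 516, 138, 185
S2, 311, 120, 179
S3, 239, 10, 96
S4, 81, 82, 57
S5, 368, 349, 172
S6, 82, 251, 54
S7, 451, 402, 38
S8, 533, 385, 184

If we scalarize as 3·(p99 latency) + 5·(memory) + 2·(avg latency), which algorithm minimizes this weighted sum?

S4

S1: 3·516 + 5·138 + 2·185 = 2608
S2: 3·311 + 5·120 + 2·179 = 1891
S3: 3·239 + 5·10 + 2·96 = 959
S4: 3·81 + 5·82 + 2·57 = 767
S5: 3·368 + 5·349 + 2·172 = 3193
S6: 3·82 + 5·251 + 2·54 = 1609
S7: 3·451 + 5·402 + 2·38 = 3439
S8: 3·533 + 5·385 + 2·184 = 3892
Lowest: S4 at 767.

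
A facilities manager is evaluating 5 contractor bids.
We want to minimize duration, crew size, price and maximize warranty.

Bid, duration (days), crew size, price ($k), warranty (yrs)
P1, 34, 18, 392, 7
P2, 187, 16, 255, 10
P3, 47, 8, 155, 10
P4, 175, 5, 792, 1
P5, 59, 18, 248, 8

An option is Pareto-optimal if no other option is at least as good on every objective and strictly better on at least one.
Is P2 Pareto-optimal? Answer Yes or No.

No

P3 vs P2: duration 47≤187, crew size 8≤16, price 155≤255, warranty 10≥10 — P3 is at least as good on every objective and strictly better on at least one, so P3 dominates P2.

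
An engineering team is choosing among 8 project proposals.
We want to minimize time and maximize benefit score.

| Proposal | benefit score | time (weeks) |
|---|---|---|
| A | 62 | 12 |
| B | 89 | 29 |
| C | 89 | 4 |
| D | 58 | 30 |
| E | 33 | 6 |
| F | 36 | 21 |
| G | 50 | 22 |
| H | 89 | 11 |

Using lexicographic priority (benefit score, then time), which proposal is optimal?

C

First maximize benefit score: best is 89, kept {B, C, H}.
Then minimize time: best is 4, kept {C}.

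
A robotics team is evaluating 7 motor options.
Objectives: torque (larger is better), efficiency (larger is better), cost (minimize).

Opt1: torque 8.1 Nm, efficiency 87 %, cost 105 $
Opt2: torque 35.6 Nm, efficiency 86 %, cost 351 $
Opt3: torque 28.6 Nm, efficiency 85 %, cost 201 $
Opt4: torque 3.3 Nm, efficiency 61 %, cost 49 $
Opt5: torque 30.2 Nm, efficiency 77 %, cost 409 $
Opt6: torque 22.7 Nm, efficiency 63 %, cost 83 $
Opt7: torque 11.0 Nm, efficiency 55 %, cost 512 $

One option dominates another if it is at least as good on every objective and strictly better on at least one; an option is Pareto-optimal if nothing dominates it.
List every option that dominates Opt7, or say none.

Opt2: torque 35.6≥11.0, efficiency 86≥55, cost 351≤512 — dominates Opt7.
Opt3: torque 28.6≥11.0, efficiency 85≥55, cost 201≤512 — dominates Opt7.
Opt5: torque 30.2≥11.0, efficiency 77≥55, cost 409≤512 — dominates Opt7.
Opt6: torque 22.7≥11.0, efficiency 63≥55, cost 83≤512 — dominates Opt7.
Others (Opt1, Opt4) are each worse than Opt7 on at least one objective.

Opt2, Opt3, Opt5, Opt6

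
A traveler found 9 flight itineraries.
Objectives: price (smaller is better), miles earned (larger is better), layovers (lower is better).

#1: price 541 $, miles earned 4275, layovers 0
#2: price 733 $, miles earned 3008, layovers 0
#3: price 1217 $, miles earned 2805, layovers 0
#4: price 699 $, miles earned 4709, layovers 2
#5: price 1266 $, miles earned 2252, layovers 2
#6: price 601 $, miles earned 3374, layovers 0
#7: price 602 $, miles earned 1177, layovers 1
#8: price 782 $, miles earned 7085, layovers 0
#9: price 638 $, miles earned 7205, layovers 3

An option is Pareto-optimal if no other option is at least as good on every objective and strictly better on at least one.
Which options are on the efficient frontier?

#1: not dominated (best price).
#2: dominated by #1 (price 541≤733, miles earned 4275≥3008, layovers 0≤0).
#3: dominated by #1 (price 541≤1217, miles earned 4275≥2805, layovers 0≤0).
#4: not dominated.
#5: dominated by #1 (price 541≤1266, miles earned 4275≥2252, layovers 0≤2).
#6: dominated by #1 (price 541≤601, miles earned 4275≥3374, layovers 0≤0).
#7: dominated by #1 (price 541≤602, miles earned 4275≥1177, layovers 0≤1).
#8: not dominated.
#9: not dominated (best miles earned).

#1, #4, #8, #9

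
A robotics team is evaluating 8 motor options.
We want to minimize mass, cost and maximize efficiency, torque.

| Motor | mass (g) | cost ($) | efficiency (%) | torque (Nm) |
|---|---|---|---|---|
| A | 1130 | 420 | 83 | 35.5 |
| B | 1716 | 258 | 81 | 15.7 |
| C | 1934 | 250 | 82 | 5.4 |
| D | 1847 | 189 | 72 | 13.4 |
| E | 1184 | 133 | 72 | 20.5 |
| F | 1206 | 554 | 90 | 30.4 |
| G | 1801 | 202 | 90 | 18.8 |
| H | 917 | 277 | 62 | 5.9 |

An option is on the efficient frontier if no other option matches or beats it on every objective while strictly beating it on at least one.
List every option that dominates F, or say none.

A: worse on efficiency (83 vs 90).
B: worse on mass (1716 vs 1206).
C: worse on mass (1934 vs 1206).
D: worse on mass (1847 vs 1206).
E: worse on efficiency (72 vs 90).
G: worse on mass (1801 vs 1206).
H: worse on efficiency (62 vs 90).
No option dominates F.

none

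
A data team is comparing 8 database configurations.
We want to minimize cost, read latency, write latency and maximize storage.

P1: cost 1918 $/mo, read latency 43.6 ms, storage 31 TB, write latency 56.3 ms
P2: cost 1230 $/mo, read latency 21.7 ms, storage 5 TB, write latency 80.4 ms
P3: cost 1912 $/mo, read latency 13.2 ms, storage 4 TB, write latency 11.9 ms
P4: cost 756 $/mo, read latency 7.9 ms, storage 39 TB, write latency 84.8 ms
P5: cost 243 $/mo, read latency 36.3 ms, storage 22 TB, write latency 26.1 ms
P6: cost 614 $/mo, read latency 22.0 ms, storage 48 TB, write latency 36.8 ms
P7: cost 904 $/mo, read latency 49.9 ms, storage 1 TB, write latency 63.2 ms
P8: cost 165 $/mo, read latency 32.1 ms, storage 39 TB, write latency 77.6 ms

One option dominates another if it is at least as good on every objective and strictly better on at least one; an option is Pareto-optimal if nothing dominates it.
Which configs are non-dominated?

P1: dominated by P6 (cost 614≤1918, read latency 22.0≤43.6, storage 48≥31, write latency 36.8≤56.3).
P2: not dominated.
P3: not dominated (best write latency).
P4: not dominated (best read latency).
P5: not dominated.
P6: not dominated (best storage).
P7: dominated by P5 (cost 243≤904, read latency 36.3≤49.9, storage 22≥1, write latency 26.1≤63.2).
P8: not dominated (best cost).

P2, P3, P4, P5, P6, P8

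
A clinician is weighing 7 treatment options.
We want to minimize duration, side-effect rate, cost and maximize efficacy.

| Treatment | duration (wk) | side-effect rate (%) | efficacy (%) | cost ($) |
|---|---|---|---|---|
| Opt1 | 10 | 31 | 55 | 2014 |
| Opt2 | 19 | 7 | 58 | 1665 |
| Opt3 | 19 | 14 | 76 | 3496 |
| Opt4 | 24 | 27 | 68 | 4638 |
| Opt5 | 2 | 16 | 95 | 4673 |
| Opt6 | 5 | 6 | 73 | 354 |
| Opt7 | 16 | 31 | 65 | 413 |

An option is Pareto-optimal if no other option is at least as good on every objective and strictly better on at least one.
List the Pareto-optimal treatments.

Opt3, Opt5, Opt6

Opt1: dominated by Opt6 (duration 5≤10, side-effect rate 6≤31, efficacy 73≥55, cost 354≤2014).
Opt2: dominated by Opt6 (duration 5≤19, side-effect rate 6≤7, efficacy 73≥58, cost 354≤1665).
Opt3: not dominated.
Opt4: dominated by Opt3 (duration 19≤24, side-effect rate 14≤27, efficacy 76≥68, cost 3496≤4638).
Opt5: not dominated (best duration).
Opt6: not dominated (best side-effect rate).
Opt7: dominated by Opt6 (duration 5≤16, side-effect rate 6≤31, efficacy 73≥65, cost 354≤413).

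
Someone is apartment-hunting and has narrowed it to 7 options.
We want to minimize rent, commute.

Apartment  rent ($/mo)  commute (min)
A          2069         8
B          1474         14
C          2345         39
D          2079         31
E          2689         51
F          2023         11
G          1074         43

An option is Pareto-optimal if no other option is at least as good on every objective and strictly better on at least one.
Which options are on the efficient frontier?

A: not dominated (best commute).
B: not dominated.
C: dominated by A (rent 2069≤2345, commute 8≤39).
D: dominated by A (rent 2069≤2079, commute 8≤31).
E: dominated by A (rent 2069≤2689, commute 8≤51).
F: not dominated.
G: not dominated (best rent).

A, B, F, G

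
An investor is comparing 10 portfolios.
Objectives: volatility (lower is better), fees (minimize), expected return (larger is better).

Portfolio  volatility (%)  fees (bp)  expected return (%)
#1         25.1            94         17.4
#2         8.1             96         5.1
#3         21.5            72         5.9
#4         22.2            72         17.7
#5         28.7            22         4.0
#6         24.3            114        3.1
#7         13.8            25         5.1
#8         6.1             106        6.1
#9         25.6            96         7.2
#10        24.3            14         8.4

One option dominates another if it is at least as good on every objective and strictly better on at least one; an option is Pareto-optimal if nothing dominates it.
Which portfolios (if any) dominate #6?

#2: volatility 8.1≤24.3, fees 96≤114, expected return 5.1≥3.1 — dominates #6.
#3: volatility 21.5≤24.3, fees 72≤114, expected return 5.9≥3.1 — dominates #6.
#4: volatility 22.2≤24.3, fees 72≤114, expected return 17.7≥3.1 — dominates #6.
#7: volatility 13.8≤24.3, fees 25≤114, expected return 5.1≥3.1 — dominates #6.
#8: volatility 6.1≤24.3, fees 106≤114, expected return 6.1≥3.1 — dominates #6.
#10: volatility 24.3≤24.3, fees 14≤114, expected return 8.4≥3.1 — dominates #6.
Others (#1, #5, #9) are each worse than #6 on at least one objective.

#2, #3, #4, #7, #8, #10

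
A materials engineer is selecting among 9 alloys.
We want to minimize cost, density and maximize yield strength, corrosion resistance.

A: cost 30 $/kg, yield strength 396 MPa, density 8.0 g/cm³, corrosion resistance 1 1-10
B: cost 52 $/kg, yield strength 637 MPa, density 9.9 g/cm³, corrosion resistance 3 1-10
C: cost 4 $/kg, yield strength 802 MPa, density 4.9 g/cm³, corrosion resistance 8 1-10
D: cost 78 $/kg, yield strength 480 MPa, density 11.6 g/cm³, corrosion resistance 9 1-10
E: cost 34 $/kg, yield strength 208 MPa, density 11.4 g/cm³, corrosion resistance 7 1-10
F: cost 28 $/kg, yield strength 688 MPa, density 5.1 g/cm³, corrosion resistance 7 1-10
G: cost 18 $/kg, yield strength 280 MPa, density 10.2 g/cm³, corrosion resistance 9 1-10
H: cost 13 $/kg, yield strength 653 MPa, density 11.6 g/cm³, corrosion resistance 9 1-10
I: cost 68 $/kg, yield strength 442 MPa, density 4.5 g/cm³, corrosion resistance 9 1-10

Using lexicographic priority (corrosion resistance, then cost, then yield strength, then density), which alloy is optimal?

First maximize corrosion resistance: best is 9, kept {D, G, H, I}.
Then minimize cost: best is 13, kept {H}.

H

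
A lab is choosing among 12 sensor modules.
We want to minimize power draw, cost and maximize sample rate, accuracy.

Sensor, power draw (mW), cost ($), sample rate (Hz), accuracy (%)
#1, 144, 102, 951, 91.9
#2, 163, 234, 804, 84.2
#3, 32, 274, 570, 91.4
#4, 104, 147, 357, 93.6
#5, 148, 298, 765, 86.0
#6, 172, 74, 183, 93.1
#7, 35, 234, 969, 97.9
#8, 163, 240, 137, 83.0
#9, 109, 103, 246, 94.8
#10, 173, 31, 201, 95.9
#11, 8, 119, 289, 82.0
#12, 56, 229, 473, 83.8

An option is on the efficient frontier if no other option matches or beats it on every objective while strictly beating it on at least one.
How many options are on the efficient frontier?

9

#1: not dominated.
#2: dominated by #1 (power draw 144≤163, cost 102≤234, sample rate 951≥804, accuracy 91.9≥84.2).
#3: not dominated.
#4: not dominated.
#5: dominated by #1 (power draw 144≤148, cost 102≤298, sample rate 951≥765, accuracy 91.9≥86.0).
#6: not dominated.
#7: not dominated (best sample rate).
#8: dominated by #1 (power draw 144≤163, cost 102≤240, sample rate 951≥137, accuracy 91.9≥83.0).
#9: not dominated.
#10: not dominated (best cost).
#11: not dominated (best power draw).
#12: not dominated.
Pareto-optimal: #1, #3, #4, #6, #7, #9, #10, #11, #12 → 9.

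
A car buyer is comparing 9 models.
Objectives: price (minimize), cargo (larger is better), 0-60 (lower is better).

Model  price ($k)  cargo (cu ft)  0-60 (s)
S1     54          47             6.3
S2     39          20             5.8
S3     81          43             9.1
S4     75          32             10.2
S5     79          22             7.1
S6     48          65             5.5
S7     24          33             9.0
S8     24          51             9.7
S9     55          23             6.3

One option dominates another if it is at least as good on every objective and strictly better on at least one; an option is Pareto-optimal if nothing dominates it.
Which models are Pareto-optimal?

S1: dominated by S6 (price 48≤54, cargo 65≥47, 0-60 5.5≤6.3).
S2: not dominated.
S3: dominated by S1 (price 54≤81, cargo 47≥43, 0-60 6.3≤9.1).
S4: dominated by S1 (price 54≤75, cargo 47≥32, 0-60 6.3≤10.2).
S5: dominated by S1 (price 54≤79, cargo 47≥22, 0-60 6.3≤7.1).
S6: not dominated (best cargo).
S7: not dominated.
S8: not dominated.
S9: dominated by S1 (price 54≤55, cargo 47≥23, 0-60 6.3≤6.3).

S2, S6, S7, S8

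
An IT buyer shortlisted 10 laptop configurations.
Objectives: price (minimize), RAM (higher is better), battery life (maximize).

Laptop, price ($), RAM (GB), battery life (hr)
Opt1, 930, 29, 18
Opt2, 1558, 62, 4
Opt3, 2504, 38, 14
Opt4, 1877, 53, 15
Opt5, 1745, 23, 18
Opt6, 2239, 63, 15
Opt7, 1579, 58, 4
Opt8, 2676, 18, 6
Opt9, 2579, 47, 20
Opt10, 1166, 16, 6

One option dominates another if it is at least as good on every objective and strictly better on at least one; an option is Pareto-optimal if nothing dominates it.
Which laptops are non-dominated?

Opt1, Opt2, Opt4, Opt6, Opt9

Opt1: not dominated (best price).
Opt2: not dominated.
Opt3: dominated by Opt4 (price 1877≤2504, RAM 53≥38, battery life 15≥14).
Opt4: not dominated.
Opt5: dominated by Opt1 (price 930≤1745, RAM 29≥23, battery life 18≥18).
Opt6: not dominated (best RAM).
Opt7: dominated by Opt2 (price 1558≤1579, RAM 62≥58, battery life 4≥4).
Opt8: dominated by Opt1 (price 930≤2676, RAM 29≥18, battery life 18≥6).
Opt9: not dominated (best battery life).
Opt10: dominated by Opt1 (price 930≤1166, RAM 29≥16, battery life 18≥6).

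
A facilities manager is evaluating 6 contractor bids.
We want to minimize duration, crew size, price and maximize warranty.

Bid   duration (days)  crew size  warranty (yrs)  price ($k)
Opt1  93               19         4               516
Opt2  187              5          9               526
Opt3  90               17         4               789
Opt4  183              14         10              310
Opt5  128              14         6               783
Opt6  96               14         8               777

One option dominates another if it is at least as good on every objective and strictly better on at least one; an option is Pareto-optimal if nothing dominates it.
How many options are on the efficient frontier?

Opt1: not dominated.
Opt2: not dominated (best crew size).
Opt3: not dominated (best duration).
Opt4: not dominated (best warranty).
Opt5: dominated by Opt6 (duration 96≤128, crew size 14≤14, warranty 8≥6, price 777≤783).
Opt6: not dominated.
Pareto-optimal: Opt1, Opt2, Opt3, Opt4, Opt6 → 5.

5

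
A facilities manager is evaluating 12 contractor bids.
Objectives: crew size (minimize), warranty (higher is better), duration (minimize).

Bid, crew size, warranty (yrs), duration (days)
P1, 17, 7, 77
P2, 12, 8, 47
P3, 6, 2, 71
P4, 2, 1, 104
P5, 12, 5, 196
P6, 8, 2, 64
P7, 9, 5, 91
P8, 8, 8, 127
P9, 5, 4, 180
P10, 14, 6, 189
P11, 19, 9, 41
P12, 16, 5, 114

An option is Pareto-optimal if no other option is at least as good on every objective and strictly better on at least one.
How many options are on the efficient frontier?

8

P1: dominated by P2 (crew size 12≤17, warranty 8≥7, duration 47≤77).
P2: not dominated.
P3: not dominated.
P4: not dominated (best crew size).
P5: dominated by P2 (crew size 12≤12, warranty 8≥5, duration 47≤196).
P6: not dominated.
P7: not dominated.
P8: not dominated.
P9: not dominated.
P10: dominated by P2 (crew size 12≤14, warranty 8≥6, duration 47≤189).
P11: not dominated (best warranty).
P12: dominated by P2 (crew size 12≤16, warranty 8≥5, duration 47≤114).
Pareto-optimal: P2, P3, P4, P6, P7, P8, P9, P11 → 8.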